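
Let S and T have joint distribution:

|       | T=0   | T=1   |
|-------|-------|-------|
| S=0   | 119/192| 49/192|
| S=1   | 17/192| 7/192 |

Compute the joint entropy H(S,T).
H(S,T) = -Σ P(S,T) log₂ P(S,T), summed over the non-zero cells:
H(S,T) = -[(119/192)·log₂(119/192) + (49/192)·log₂(49/192) + (17/192)·log₂(17/192) + (7/192)·log₂(7/192)]
  = 0.4277 + 0.5028 + 0.3097 + 0.1742
  = 1.4144 bits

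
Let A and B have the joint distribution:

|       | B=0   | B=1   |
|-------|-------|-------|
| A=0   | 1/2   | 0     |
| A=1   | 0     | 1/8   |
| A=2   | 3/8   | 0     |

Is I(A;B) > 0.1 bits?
Marginal P(A) (row sums):
  P(A=0) = 1/2 + 0 = 1/2
  P(A=1) = 0 + 1/8 = 1/8
  P(A=2) = 3/8 + 0 = 3/8
Marginal P(B) (column sums):
  P(B=0) = 1/2 + 0 + 3/8 = 7/8
  P(B=1) = 0 + 1/8 + 0 = 1/8

H(A) = -[(1/2)·log₂(1/2) + (1/8)·log₂(1/8) + (3/8)·log₂(3/8)]
  = 0.5000 + 0.3750 + 0.5306
  = 1.4056 bits
H(B) = -[(7/8)·log₂(7/8) + (1/8)·log₂(1/8)]
  = 0.1686 + 0.3750
  = 0.5436 bits
H(A,B) = -[(1/2)·log₂(1/2) + (1/8)·log₂(1/8) + (3/8)·log₂(3/8)]
  = 0.5000 + 0.3750 + 0.5306
  = 1.4056 bits

I(A;B) = H(A) + H(B) - H(A,B)
  = 1.4056 + 0.5436 - 1.4056
  = 0.5436 bits

Yes. I(A;B) = 0.5436 bits, which is > 0.1 bits.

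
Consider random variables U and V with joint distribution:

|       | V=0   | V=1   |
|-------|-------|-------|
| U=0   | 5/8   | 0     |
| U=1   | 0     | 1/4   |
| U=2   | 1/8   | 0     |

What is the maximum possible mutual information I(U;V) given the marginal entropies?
The upper bound on mutual information is I(U;V) ≤ min(H(U), H(V)).

Marginal P(U) (row sums):
  P(U=0) = 5/8 + 0 = 5/8
  P(U=1) = 0 + 1/4 = 1/4
  P(U=2) = 1/8 + 0 = 1/8
Marginal P(V) (column sums):
  P(V=0) = 5/8 + 0 + 1/8 = 3/4
  P(V=1) = 0 + 1/4 + 0 = 1/4

H(U) = -[(5/8)·log₂(5/8) + (1/4)·log₂(1/4) + (1/8)·log₂(1/8)]
  = 0.4238 + 0.5000 + 0.3750
  = 1.2988 bits
H(V) = -[(3/4)·log₂(3/4) + (1/4)·log₂(1/4)]
  = 0.3113 + 0.5000
  = 0.8113 bits

Maximum possible I(U;V) = min(1.2988, 0.8113) = 0.8113 bits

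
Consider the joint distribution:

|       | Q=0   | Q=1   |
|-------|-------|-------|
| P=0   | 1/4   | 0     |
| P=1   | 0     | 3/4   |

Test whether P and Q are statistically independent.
Marginal P(P) (row sums):
  P(P=0) = 1/4 + 0 = 1/4
  P(P=1) = 0 + 3/4 = 3/4
Marginal P(Q) (column sums):
  P(Q=0) = 1/4 + 0 = 1/4
  P(Q=1) = 0 + 3/4 = 3/4

P and Q are independent iff P(P=i,Q=j) = P(P=i)·P(Q=j) for every cell.
  P(P=0)·P(Q=0) = 1/4 × 1/4 = 1/16, but P(P=0,Q=0) = 1/4 ✗

No, P and Q are not independent. Quantitatively, I(P;Q) > 0:

H(P) = -[(1/4)·log₂(1/4) + (3/4)·log₂(3/4)]
  = 0.5000 + 0.3113
  = 0.8113 bits
H(Q) = -[(1/4)·log₂(1/4) + (3/4)·log₂(3/4)]
  = 0.5000 + 0.3113
  = 0.8113 bits
H(P,Q) = -[(1/4)·log₂(1/4) + (3/4)·log₂(3/4)]
  = 0.5000 + 0.3113
  = 0.8113 bits
I(P;Q) = H(P) + H(Q) - H(P,Q) = 0.8113 + 0.8113 - 0.8113 = 0.8113 bits > 0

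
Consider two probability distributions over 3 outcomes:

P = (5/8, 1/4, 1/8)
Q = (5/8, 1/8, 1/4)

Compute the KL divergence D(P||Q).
D(P||Q) = Σ P(i) log₂(P(i)/Q(i))
  i=0: (5/8) × log₂((5/8)/(5/8)) = (5/8) × log₂(1) = 0.0000
  i=1: (1/4) × log₂((1/4)/(1/8)) = (1/4) × log₂(2) = 0.2500
  i=2: (1/8) × log₂((1/8)/(1/4)) = (1/8) × log₂(1/2) = -0.1250
D(P||Q) = 0.0000 + 0.2500 - 0.1250
  = 0.1250 bits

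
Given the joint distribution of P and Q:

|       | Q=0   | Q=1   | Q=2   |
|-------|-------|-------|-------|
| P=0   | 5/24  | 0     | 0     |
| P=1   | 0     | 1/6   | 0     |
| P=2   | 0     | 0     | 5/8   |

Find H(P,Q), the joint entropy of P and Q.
H(P,Q) = -Σ P(P,Q) log₂ P(P,Q), summed over the non-zero cells:
H(P,Q) = -[(5/24)·log₂(5/24) + (1/6)·log₂(1/6) + (5/8)·log₂(5/8)]
  = 0.4715 + 0.4308 + 0.4238
  = 1.3261 bits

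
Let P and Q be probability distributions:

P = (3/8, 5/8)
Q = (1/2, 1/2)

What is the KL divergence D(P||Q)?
D(P||Q) = Σ P(i) log₂(P(i)/Q(i))
  i=0: (3/8) × log₂((3/8)/(1/2)) = (3/8) × log₂(3/4) = -0.1556
  i=1: (5/8) × log₂((5/8)/(1/2)) = (5/8) × log₂(5/4) = 0.2012
D(P||Q) = -0.1556 + 0.2012
  = 0.0456 bits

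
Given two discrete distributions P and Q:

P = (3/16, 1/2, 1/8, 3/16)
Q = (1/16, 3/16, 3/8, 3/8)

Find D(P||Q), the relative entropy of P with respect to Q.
D(P||Q) = Σ P(i) log₂(P(i)/Q(i))
  i=0: (3/16) × log₂((3/16)/(1/16)) = (3/16) × log₂(3) = 0.2972
  i=1: (1/2) × log₂((1/2)/(3/16)) = (1/2) × log₂(8/3) = 0.7075
  i=2: (1/8) × log₂((1/8)/(3/8)) = (1/8) × log₂(1/3) = -0.1981
  i=3: (3/16) × log₂((3/16)/(3/8)) = (3/16) × log₂(1/2) = -0.1875
D(P||Q) = 0.2972 + 0.7075 - 0.1981 - 0.1875
  = 0.6191 bits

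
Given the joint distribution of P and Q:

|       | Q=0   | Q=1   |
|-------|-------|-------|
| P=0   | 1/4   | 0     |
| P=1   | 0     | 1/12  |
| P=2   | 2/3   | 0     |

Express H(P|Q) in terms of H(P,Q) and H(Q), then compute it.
H(P|Q) = H(P,Q) - H(Q)

Marginal P(Q) (column sums):
  P(Q=0) = 1/4 + 0 + 2/3 = 11/12
  P(Q=1) = 0 + 1/12 + 0 = 1/12

H(P,Q) = -[(1/4)·log₂(1/4) + (1/12)·log₂(1/12) + (2/3)·log₂(2/3)]
  = 0.5000 + 0.2987 + 0.3900
  = 1.1887 bits
H(Q) = -[(11/12)·log₂(11/12) + (1/12)·log₂(1/12)]
  = 0.1151 + 0.2987
  = 0.4138 bits

H(P|Q) = 1.1887 - 0.4138 = 0.7749 bits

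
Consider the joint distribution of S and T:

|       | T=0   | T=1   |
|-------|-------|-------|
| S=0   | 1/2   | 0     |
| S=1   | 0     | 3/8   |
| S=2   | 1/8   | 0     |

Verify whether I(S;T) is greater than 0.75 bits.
Marginal P(S) (row sums):
  P(S=0) = 1/2 + 0 = 1/2
  P(S=1) = 0 + 3/8 = 3/8
  P(S=2) = 1/8 + 0 = 1/8
Marginal P(T) (column sums):
  P(T=0) = 1/2 + 0 + 1/8 = 5/8
  P(T=1) = 0 + 3/8 + 0 = 3/8

H(S) = -[(1/2)·log₂(1/2) + (3/8)·log₂(3/8) + (1/8)·log₂(1/8)]
  = 0.5000 + 0.5306 + 0.3750
  = 1.4056 bits
H(T) = -[(5/8)·log₂(5/8) + (3/8)·log₂(3/8)]
  = 0.4238 + 0.5306
  = 0.9544 bits
H(S,T) = -[(1/2)·log₂(1/2) + (3/8)·log₂(3/8) + (1/8)·log₂(1/8)]
  = 0.5000 + 0.5306 + 0.3750
  = 1.4056 bits

I(S;T) = H(S) + H(T) - H(S,T)
  = 1.4056 + 0.9544 - 1.4056
  = 0.9544 bits

Yes. I(S;T) = 0.9544 bits, which is > 0.75 bits.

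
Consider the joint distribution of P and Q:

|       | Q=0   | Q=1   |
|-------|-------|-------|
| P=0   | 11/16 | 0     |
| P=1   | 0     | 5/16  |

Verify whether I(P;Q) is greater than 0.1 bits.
Marginal P(P) (row sums):
  P(P=0) = 11/16 + 0 = 11/16
  P(P=1) = 0 + 5/16 = 5/16
Marginal P(Q) (column sums):
  P(Q=0) = 11/16 + 0 = 11/16
  P(Q=1) = 0 + 5/16 = 5/16

H(P) = -[(11/16)·log₂(11/16) + (5/16)·log₂(5/16)]
  = 0.3716 + 0.5244
  = 0.8960 bits
H(Q) = -[(11/16)·log₂(11/16) + (5/16)·log₂(5/16)]
  = 0.3716 + 0.5244
  = 0.8960 bits
H(P,Q) = -[(11/16)·log₂(11/16) + (5/16)·log₂(5/16)]
  = 0.3716 + 0.5244
  = 0.8960 bits

I(P;Q) = H(P) + H(Q) - H(P,Q)
  = 0.8960 + 0.8960 - 0.8960
  = 0.8960 bits

Yes. I(P;Q) = 0.8960 bits, which is > 0.1 bits.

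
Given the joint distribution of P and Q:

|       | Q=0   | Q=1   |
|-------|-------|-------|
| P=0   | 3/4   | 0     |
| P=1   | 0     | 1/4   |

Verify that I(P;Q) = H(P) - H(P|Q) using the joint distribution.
Left side, from I(P;Q) = H(P) + H(Q) - H(P,Q):
Marginal P(P) (row sums):
  P(P=0) = 3/4 + 0 = 3/4
  P(P=1) = 0 + 1/4 = 1/4
Marginal P(Q) (column sums):
  P(Q=0) = 3/4 + 0 = 3/4
  P(Q=1) = 0 + 1/4 = 1/4

H(P) = -[(3/4)·log₂(3/4) + (1/4)·log₂(1/4)]
  = 0.3113 + 0.5000
  = 0.8113 bits
H(Q) = -[(3/4)·log₂(3/4) + (1/4)·log₂(1/4)]
  = 0.3113 + 0.5000
  = 0.8113 bits
H(P,Q) = -[(3/4)·log₂(3/4) + (1/4)·log₂(1/4)]
  = 0.3113 + 0.5000
  = 0.8113 bits

I(P;Q) = H(P) + H(Q) - H(P,Q)
  = 0.8113 + 0.8113 - 0.8113
  = 0.8113 bits

Right side, with H(P|Q) computed directly from the conditional probabilities:
H(P|Q) = -Σ P(P,Q)·log₂ P(P|Q), where P(P|Q) = P(P,Q) / P(Q)
  (cells with P(P,Q) = 0 contribute 0)
  (P=0,Q=0): P(P|Q) = (3/4)/(3/4) = 1;  -(3/4)·log₂(1) = 0.0000
  (P=1,Q=1): P(P|Q) = (1/4)/(1/4) = 1;  -(1/4)·log₂(1) = 0.0000
H(P|Q) = 0.0000 + 0.0000
  = 0.0000 bits
H(P) - H(P|Q) = 0.8113 - 0.0000 = 0.8113 bits

Both sides equal 0.8113 bits, so I(P;Q) = H(P) - H(P|Q) ✓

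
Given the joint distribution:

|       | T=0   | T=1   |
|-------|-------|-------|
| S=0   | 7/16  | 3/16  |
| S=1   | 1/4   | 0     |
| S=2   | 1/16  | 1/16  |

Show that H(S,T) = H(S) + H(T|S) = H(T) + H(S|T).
Marginal P(S) (row sums):
  P(S=0) = 7/16 + 3/16 = 5/8
  P(S=1) = 1/4 + 0 = 1/4
  P(S=2) = 1/16 + 1/16 = 1/8
Marginal P(T) (column sums):
  P(T=0) = 7/16 + 1/4 + 1/16 = 3/4
  P(T=1) = 3/16 + 0 + 1/16 = 1/4

Decomposition 1: H(S) + H(T|S)
H(S) = -[(5/8)·log₂(5/8) + (1/4)·log₂(1/4) + (1/8)·log₂(1/8)]
  = 0.4238 + 0.5000 + 0.3750
  = 1.2988 bits
H(T|S) = -Σ P(S,T)·log₂ P(T|S), where P(T|S) = P(S,T) / P(S)
  (cells with P(S,T) = 0 contribute 0)
  (S=0,T=0): P(T|S) = (7/16)/(5/8) = 7/10;  -(7/16)·log₂(7/10) = 0.2251
  (S=0,T=1): P(T|S) = (3/16)/(5/8) = 3/10;  -(3/16)·log₂(3/10) = 0.3257
  (S=1,T=0): P(T|S) = (1/4)/(1/4) = 1;  -(1/4)·log₂(1) = 0.0000
  (S=2,T=0): P(T|S) = (1/16)/(1/8) = 1/2;  -(1/16)·log₂(1/2) = 0.0625
  (S=2,T=1): P(T|S) = (1/16)/(1/8) = 1/2;  -(1/16)·log₂(1/2) = 0.0625
H(T|S) = 0.2251 + 0.3257 + 0.0000 + 0.0625 + 0.0625
  = 0.6758 bits
H(S) + H(T|S) = 1.2988 + 0.6758 = 1.9746 bits

Decomposition 2: H(T) + H(S|T)
H(T) = -[(3/4)·log₂(3/4) + (1/4)·log₂(1/4)]
  = 0.3113 + 0.5000
  = 0.8113 bits
H(S|T) = -Σ P(S,T)·log₂ P(S|T), where P(S|T) = P(S,T) / P(T)
  (cells with P(S,T) = 0 contribute 0)
  (S=0,T=0): P(S|T) = (7/16)/(3/4) = 7/12;  -(7/16)·log₂(7/12) = 0.3402
  (S=0,T=1): P(S|T) = (3/16)/(1/4) = 3/4;  -(3/16)·log₂(3/4) = 0.0778
  (S=1,T=0): P(S|T) = (1/4)/(3/4) = 1/3;  -(1/4)·log₂(1/3) = 0.3962
  (S=2,T=0): P(S|T) = (1/16)/(3/4) = 1/12;  -(1/16)·log₂(1/12) = 0.2241
  (S=2,T=1): P(S|T) = (1/16)/(1/4) = 1/4;  -(1/16)·log₂(1/4) = 0.1250
H(S|T) = 0.3402 + 0.0778 + 0.3962 + 0.2241 + 0.1250
  = 1.1633 bits
H(T) + H(S|T) = 0.8113 + 1.1633 = 1.9746 bits

Direct computation of the joint entropy:
H(S,T) = -[(7/16)·log₂(7/16) + (3/16)·log₂(3/16) + (1/4)·log₂(1/4) + (1/16)·log₂(1/16) + (1/16)·log₂(1/16)]
  = 0.5218 + 0.4528 + 0.5000 + 0.2500 + 0.2500
  = 1.9746 bits

All three agree: H(S,T) = 1.9746 bits ✓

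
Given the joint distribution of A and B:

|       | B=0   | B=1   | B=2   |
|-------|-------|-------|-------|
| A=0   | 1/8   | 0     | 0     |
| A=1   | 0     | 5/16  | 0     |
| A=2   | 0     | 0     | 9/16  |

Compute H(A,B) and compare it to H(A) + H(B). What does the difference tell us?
Marginal P(A) (row sums):
  P(A=0) = 1/8 + 0 + 0 = 1/8
  P(A=1) = 0 + 5/16 + 0 = 5/16
  P(A=2) = 0 + 0 + 9/16 = 9/16
Marginal P(B) (column sums):
  P(B=0) = 1/8 + 0 + 0 = 1/8
  P(B=1) = 0 + 5/16 + 0 = 5/16
  P(B=2) = 0 + 0 + 9/16 = 9/16

H(A,B) = -[(1/8)·log₂(1/8) + (5/16)·log₂(5/16) + (9/16)·log₂(9/16)]
  = 0.3750 + 0.5244 + 0.4669
  = 1.3663 bits
H(A) = -[(1/8)·log₂(1/8) + (5/16)·log₂(5/16) + (9/16)·log₂(9/16)]
  = 0.3750 + 0.5244 + 0.4669
  = 1.3663 bits
H(B) = -[(1/8)·log₂(1/8) + (5/16)·log₂(5/16) + (9/16)·log₂(9/16)]
  = 0.3750 + 0.5244 + 0.4669
  = 1.3663 bits

H(A) + H(B) = 1.3663 + 1.3663 = 2.7326 bits
Difference: H(A) + H(B) - H(A,B) = 2.7326 - 1.3663 = 1.3663 bits = I(A;B)

The difference is the mutual information; it is positive here, so A and B are dependent (knowing one reduces uncertainty about the other by 1.3663 bits).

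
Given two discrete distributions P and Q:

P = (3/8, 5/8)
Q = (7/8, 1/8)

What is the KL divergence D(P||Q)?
D(P||Q) = Σ P(i) log₂(P(i)/Q(i))
  i=0: (3/8) × log₂((3/8)/(7/8)) = (3/8) × log₂(3/7) = -0.4584
  i=1: (5/8) × log₂((5/8)/(1/8)) = (5/8) × log₂(5) = 1.4512
D(P||Q) = -0.4584 + 1.4512
  = 0.9928 bits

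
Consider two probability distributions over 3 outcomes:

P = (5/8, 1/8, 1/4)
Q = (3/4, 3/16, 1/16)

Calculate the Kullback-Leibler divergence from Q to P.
D(P||Q) = Σ P(i) log₂(P(i)/Q(i))
  i=0: (5/8) × log₂((5/8)/(3/4)) = (5/8) × log₂(5/6) = -0.1644
  i=1: (1/8) × log₂((1/8)/(3/16)) = (1/8) × log₂(2/3) = -0.0731
  i=2: (1/4) × log₂((1/4)/(1/16)) = (1/4) × log₂(4) = 0.5000
D(P||Q) = -0.1644 - 0.0731 + 0.5000
  = 0.2625 bits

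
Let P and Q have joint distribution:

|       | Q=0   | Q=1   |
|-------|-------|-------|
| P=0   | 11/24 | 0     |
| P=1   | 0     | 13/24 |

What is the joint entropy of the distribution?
H(P,Q) = -Σ P(P,Q) log₂ P(P,Q), summed over the non-zero cells:
H(P,Q) = -[(11/24)·log₂(11/24) + (13/24)·log₂(13/24)]
  = 0.5159 + 0.4791
  = 0.9950 bits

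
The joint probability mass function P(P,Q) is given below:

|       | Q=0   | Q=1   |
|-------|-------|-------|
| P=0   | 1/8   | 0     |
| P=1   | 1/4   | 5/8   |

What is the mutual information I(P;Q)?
Marginal P(P) (row sums):
  P(P=0) = 1/8 + 0 = 1/8
  P(P=1) = 1/4 + 5/8 = 7/8
Marginal P(Q) (column sums):
  P(Q=0) = 1/8 + 1/4 = 3/8
  P(Q=1) = 0 + 5/8 = 5/8

H(P) = -[(1/8)·log₂(1/8) + (7/8)·log₂(7/8)]
  = 0.3750 + 0.1686
  = 0.5436 bits
H(Q) = -[(3/8)·log₂(3/8) + (5/8)·log₂(5/8)]
  = 0.5306 + 0.4238
  = 0.9544 bits
H(P,Q) = -[(1/8)·log₂(1/8) + (1/4)·log₂(1/4) + (5/8)·log₂(5/8)]
  = 0.3750 + 0.5000 + 0.4238
  = 1.2988 bits

I(P;Q) = H(P) + H(Q) - H(P,Q)
  = 0.5436 + 0.9544 - 1.2988
  = 0.1992 bits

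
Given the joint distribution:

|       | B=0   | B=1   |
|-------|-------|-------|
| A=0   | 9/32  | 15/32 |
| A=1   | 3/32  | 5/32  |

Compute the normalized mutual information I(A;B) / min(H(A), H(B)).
Marginal P(A) (row sums):
  P(A=0) = 9/32 + 15/32 = 3/4
  P(A=1) = 3/32 + 5/32 = 1/4
Marginal P(B) (column sums):
  P(B=0) = 9/32 + 3/32 = 3/8
  P(B=1) = 15/32 + 5/32 = 5/8

H(A) = -[(3/4)·log₂(3/4) + (1/4)·log₂(1/4)]
  = 0.3113 + 0.5000
  = 0.8113 bits
H(B) = -[(3/8)·log₂(3/8) + (5/8)·log₂(5/8)]
  = 0.5306 + 0.4238
  = 0.9544 bits
H(A,B) = -[(9/32)·log₂(9/32) + (15/32)·log₂(15/32) + (3/32)·log₂(3/32) + (5/32)·log₂(5/32)]
  = 0.5147 + 0.5124 + 0.3202 + 0.4184
  = 1.7657 bits

I(A;B) = H(A) + H(B) - H(A,B)
  = 0.8113 + 0.9544 - 1.7657
  = 0.0000 bits

min(H(A), H(B)) = min(0.8113, 0.9544) = 0.8113 bits
Normalized MI = 0.0000 / 0.8113 = 0.0000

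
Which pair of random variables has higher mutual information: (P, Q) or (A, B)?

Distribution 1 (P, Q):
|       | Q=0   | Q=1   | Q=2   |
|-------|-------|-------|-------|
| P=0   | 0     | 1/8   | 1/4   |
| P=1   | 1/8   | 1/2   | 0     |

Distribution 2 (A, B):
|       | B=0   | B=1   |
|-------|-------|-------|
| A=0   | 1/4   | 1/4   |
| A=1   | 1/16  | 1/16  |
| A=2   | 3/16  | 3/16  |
Distribution 1 (P, Q):
Marginal P(P) (row sums):
  P(P=0) = 0 + 1/8 + 1/4 = 3/8
  P(P=1) = 1/8 + 1/2 + 0 = 5/8
Marginal P(Q) (column sums):
  P(Q=0) = 0 + 1/8 = 1/8
  P(Q=1) = 1/8 + 1/2 = 5/8
  P(Q=2) = 1/4 + 0 = 1/4

H(P) = -[(3/8)·log₂(3/8) + (5/8)·log₂(5/8)]
  = 0.5306 + 0.4238
  = 0.9544 bits
H(Q) = -[(1/8)·log₂(1/8) + (5/8)·log₂(5/8) + (1/4)·log₂(1/4)]
  = 0.3750 + 0.4238 + 0.5000
  = 1.2988 bits
H(P,Q) = -[(1/8)·log₂(1/8) + (1/4)·log₂(1/4) + (1/8)·log₂(1/8) + (1/2)·log₂(1/2)]
  = 0.3750 + 0.5000 + 0.3750 + 0.5000
  = 1.7500 bits

I(P;Q) = H(P) + H(Q) - H(P,Q)
  = 0.9544 + 1.2988 - 1.7500
  = 0.5032 bits

Distribution 2 (A, B):
Marginal P(A) (row sums):
  P(A=0) = 1/4 + 1/4 = 1/2
  P(A=1) = 1/16 + 1/16 = 1/8
  P(A=2) = 3/16 + 3/16 = 3/8
Marginal P(B) (column sums):
  P(B=0) = 1/4 + 1/16 + 3/16 = 1/2
  P(B=1) = 1/4 + 1/16 + 3/16 = 1/2

H(A) = -[(1/2)·log₂(1/2) + (1/8)·log₂(1/8) + (3/8)·log₂(3/8)]
  = 0.5000 + 0.3750 + 0.5306
  = 1.4056 bits
H(B) = -[(1/2)·log₂(1/2) + (1/2)·log₂(1/2)]
  = 0.5000 + 0.5000
  = 1.0000 bits
H(A,B) = -[(1/4)·log₂(1/4) + (1/4)·log₂(1/4) + (1/16)·log₂(1/16) + (1/16)·log₂(1/16) + (3/16)·log₂(3/16) + (3/16)·log₂(3/16)]
  = 0.5000 + 0.5000 + 0.2500 + 0.2500 + 0.4528 + 0.4528
  = 2.4056 bits

I(A;B) = H(A) + H(B) - H(A,B)
  = 1.4056 + 1.0000 - 2.4056
  = 0.0000 bits

I(P;Q) = 0.5032 bits > I(A;B) = 0.0000 bits, so (P, Q) has the higher mutual information (stronger dependence).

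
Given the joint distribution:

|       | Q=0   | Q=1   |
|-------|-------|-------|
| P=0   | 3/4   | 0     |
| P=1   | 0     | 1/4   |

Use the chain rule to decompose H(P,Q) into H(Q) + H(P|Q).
By the chain rule: H(P,Q) = H(Q) + H(P|Q)

Marginal P(Q) (column sums):
  P(Q=0) = 3/4 + 0 = 3/4
  P(Q=1) = 0 + 1/4 = 1/4
H(Q) = -[(3/4)·log₂(3/4) + (1/4)·log₂(1/4)]
  = 0.3113 + 0.5000
  = 0.8113 bits
H(P|Q) = -Σ P(P,Q)·log₂ P(P|Q), where P(P|Q) = P(P,Q) / P(Q)
  (cells with P(P,Q) = 0 contribute 0)
  (P=0,Q=0): P(P|Q) = (3/4)/(3/4) = 1;  -(3/4)·log₂(1) = 0.0000
  (P=1,Q=1): P(P|Q) = (1/4)/(1/4) = 1;  -(1/4)·log₂(1) = 0.0000
H(P|Q) = 0.0000 + 0.0000
  = 0.0000 bits

H(P,Q) = H(Q) + H(P|Q) = 0.8113 + 0.0000 = 0.8113 bits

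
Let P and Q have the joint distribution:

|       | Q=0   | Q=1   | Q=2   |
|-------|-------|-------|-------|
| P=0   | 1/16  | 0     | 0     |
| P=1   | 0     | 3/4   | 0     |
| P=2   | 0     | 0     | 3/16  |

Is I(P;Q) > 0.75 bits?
Marginal P(P) (row sums):
  P(P=0) = 1/16 + 0 + 0 = 1/16
  P(P=1) = 0 + 3/4 + 0 = 3/4
  P(P=2) = 0 + 0 + 3/16 = 3/16
Marginal P(Q) (column sums):
  P(Q=0) = 1/16 + 0 + 0 = 1/16
  P(Q=1) = 0 + 3/4 + 0 = 3/4
  P(Q=2) = 0 + 0 + 3/16 = 3/16

H(P) = -[(1/16)·log₂(1/16) + (3/4)·log₂(3/4) + (3/16)·log₂(3/16)]
  = 0.2500 + 0.3113 + 0.4528
  = 1.0141 bits
H(Q) = -[(1/16)·log₂(1/16) + (3/4)·log₂(3/4) + (3/16)·log₂(3/16)]
  = 0.2500 + 0.3113 + 0.4528
  = 1.0141 bits
H(P,Q) = -[(1/16)·log₂(1/16) + (3/4)·log₂(3/4) + (3/16)·log₂(3/16)]
  = 0.2500 + 0.3113 + 0.4528
  = 1.0141 bits

I(P;Q) = H(P) + H(Q) - H(P,Q)
  = 1.0141 + 1.0141 - 1.0141
  = 1.0141 bits

Yes. I(P;Q) = 1.0141 bits, which is > 0.75 bits.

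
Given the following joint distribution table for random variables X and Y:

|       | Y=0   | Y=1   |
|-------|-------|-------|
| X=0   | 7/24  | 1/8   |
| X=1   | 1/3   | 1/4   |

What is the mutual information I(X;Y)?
Marginal P(X) (row sums):
  P(X=0) = 7/24 + 1/8 = 5/12
  P(X=1) = 1/3 + 1/4 = 7/12
Marginal P(Y) (column sums):
  P(Y=0) = 7/24 + 1/3 = 5/8
  P(Y=1) = 1/8 + 1/4 = 3/8

H(X) = -[(5/12)·log₂(5/12) + (7/12)·log₂(7/12)]
  = 0.5263 + 0.4536
  = 0.9799 bits
H(Y) = -[(5/8)·log₂(5/8) + (3/8)·log₂(3/8)]
  = 0.4238 + 0.5306
  = 0.9544 bits
H(X,Y) = -[(7/24)·log₂(7/24) + (1/8)·log₂(1/8) + (1/3)·log₂(1/3) + (1/4)·log₂(1/4)]
  = 0.5185 + 0.3750 + 0.5283 + 0.5000
  = 1.9218 bits

I(X;Y) = H(X) + H(Y) - H(X,Y)
  = 0.9799 + 0.9544 - 1.9218
  = 0.0125 bits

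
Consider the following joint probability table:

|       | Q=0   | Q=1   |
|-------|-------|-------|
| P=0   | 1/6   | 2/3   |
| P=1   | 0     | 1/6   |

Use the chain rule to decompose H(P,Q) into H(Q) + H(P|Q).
By the chain rule: H(P,Q) = H(Q) + H(P|Q)

Marginal P(Q) (column sums):
  P(Q=0) = 1/6 + 0 = 1/6
  P(Q=1) = 2/3 + 1/6 = 5/6
H(Q) = -[(1/6)·log₂(1/6) + (5/6)·log₂(5/6)]
  = 0.4308 + 0.2192
  = 0.6500 bits
H(P|Q) = -Σ P(P,Q)·log₂ P(P|Q), where P(P|Q) = P(P,Q) / P(Q)
  (cells with P(P,Q) = 0 contribute 0)
  (P=0,Q=0): P(P|Q) = (1/6)/(1/6) = 1;  -(1/6)·log₂(1) = 0.0000
  (P=0,Q=1): P(P|Q) = (2/3)/(5/6) = 4/5;  -(2/3)·log₂(4/5) = 0.2146
  (P=1,Q=1): P(P|Q) = (1/6)/(5/6) = 1/5;  -(1/6)·log₂(1/5) = 0.3870
H(P|Q) = 0.0000 + 0.2146 + 0.3870
  = 0.6016 bits

H(P,Q) = H(Q) + H(P|Q) = 0.6500 + 0.6016 = 1.2516 bits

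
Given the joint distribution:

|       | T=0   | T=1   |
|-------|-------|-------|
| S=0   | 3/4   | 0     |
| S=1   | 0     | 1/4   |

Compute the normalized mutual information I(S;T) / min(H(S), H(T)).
Marginal P(S) (row sums):
  P(S=0) = 3/4 + 0 = 3/4
  P(S=1) = 0 + 1/4 = 1/4
Marginal P(T) (column sums):
  P(T=0) = 3/4 + 0 = 3/4
  P(T=1) = 0 + 1/4 = 1/4

H(S) = -[(3/4)·log₂(3/4) + (1/4)·log₂(1/4)]
  = 0.3113 + 0.5000
  = 0.8113 bits
H(T) = -[(3/4)·log₂(3/4) + (1/4)·log₂(1/4)]
  = 0.3113 + 0.5000
  = 0.8113 bits
H(S,T) = -[(3/4)·log₂(3/4) + (1/4)·log₂(1/4)]
  = 0.3113 + 0.5000
  = 0.8113 bits

I(S;T) = H(S) + H(T) - H(S,T)
  = 0.8113 + 0.8113 - 0.8113
  = 0.8113 bits

min(H(S), H(T)) = min(0.8113, 0.8113) = 0.8113 bits
Normalized MI = 0.8113 / 0.8113 = 1.0000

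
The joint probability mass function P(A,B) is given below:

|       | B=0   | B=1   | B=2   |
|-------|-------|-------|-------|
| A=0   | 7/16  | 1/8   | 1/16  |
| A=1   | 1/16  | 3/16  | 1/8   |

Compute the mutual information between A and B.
Marginal P(A) (row sums):
  P(A=0) = 7/16 + 1/8 + 1/16 = 5/8
  P(A=1) = 1/16 + 3/16 + 1/8 = 3/8
Marginal P(B) (column sums):
  P(B=0) = 7/16 + 1/16 = 1/2
  P(B=1) = 1/8 + 3/16 = 5/16
  P(B=2) = 1/16 + 1/8 = 3/16

H(A) = -[(5/8)·log₂(5/8) + (3/8)·log₂(3/8)]
  = 0.4238 + 0.5306
  = 0.9544 bits
H(B) = -[(1/2)·log₂(1/2) + (5/16)·log₂(5/16) + (3/16)·log₂(3/16)]
  = 0.5000 + 0.5244 + 0.4528
  = 1.4772 bits
H(A,B) = -[(7/16)·log₂(7/16) + (1/8)·log₂(1/8) + (1/16)·log₂(1/16) + (1/16)·log₂(1/16) + (3/16)·log₂(3/16) + (1/8)·log₂(1/8)]
  = 0.5218 + 0.3750 + 0.2500 + 0.2500 + 0.4528 + 0.3750
  = 2.2246 bits

I(A;B) = H(A) + H(B) - H(A,B)
  = 0.9544 + 1.4772 - 2.2246
  = 0.2070 bits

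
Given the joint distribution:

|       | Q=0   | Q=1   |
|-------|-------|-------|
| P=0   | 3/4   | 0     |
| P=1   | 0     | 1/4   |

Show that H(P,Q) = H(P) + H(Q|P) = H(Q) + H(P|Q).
Marginal P(P) (row sums):
  P(P=0) = 3/4 + 0 = 3/4
  P(P=1) = 0 + 1/4 = 1/4
Marginal P(Q) (column sums):
  P(Q=0) = 3/4 + 0 = 3/4
  P(Q=1) = 0 + 1/4 = 1/4

Decomposition 1: H(P) + H(Q|P)
H(P) = -[(3/4)·log₂(3/4) + (1/4)·log₂(1/4)]
  = 0.3113 + 0.5000
  = 0.8113 bits
H(Q|P) = -Σ P(P,Q)·log₂ P(Q|P), where P(Q|P) = P(P,Q) / P(P)
  (cells with P(P,Q) = 0 contribute 0)
  (P=0,Q=0): P(Q|P) = (3/4)/(3/4) = 1;  -(3/4)·log₂(1) = 0.0000
  (P=1,Q=1): P(Q|P) = (1/4)/(1/4) = 1;  -(1/4)·log₂(1) = 0.0000
H(Q|P) = 0.0000 + 0.0000
  = 0.0000 bits
H(P) + H(Q|P) = 0.8113 + 0.0000 = 0.8113 bits

Decomposition 2: H(Q) + H(P|Q)
H(Q) = -[(3/4)·log₂(3/4) + (1/4)·log₂(1/4)]
  = 0.3113 + 0.5000
  = 0.8113 bits
H(P|Q) = -Σ P(P,Q)·log₂ P(P|Q), where P(P|Q) = P(P,Q) / P(Q)
  (cells with P(P,Q) = 0 contribute 0)
  (P=0,Q=0): P(P|Q) = (3/4)/(3/4) = 1;  -(3/4)·log₂(1) = 0.0000
  (P=1,Q=1): P(P|Q) = (1/4)/(1/4) = 1;  -(1/4)·log₂(1) = 0.0000
H(P|Q) = 0.0000 + 0.0000
  = 0.0000 bits
H(Q) + H(P|Q) = 0.8113 + 0.0000 = 0.8113 bits

Direct computation of the joint entropy:
H(P,Q) = -[(3/4)·log₂(3/4) + (1/4)·log₂(1/4)]
  = 0.3113 + 0.5000
  = 0.8113 bits

All three agree: H(P,Q) = 0.8113 bits ✓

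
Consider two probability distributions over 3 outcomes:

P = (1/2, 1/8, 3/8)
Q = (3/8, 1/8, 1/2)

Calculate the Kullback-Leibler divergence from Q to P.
D(P||Q) = Σ P(i) log₂(P(i)/Q(i))
  i=0: (1/2) × log₂((1/2)/(3/8)) = (1/2) × log₂(4/3) = 0.2075
  i=1: (1/8) × log₂((1/8)/(1/8)) = (1/8) × log₂(1) = 0.0000
  i=2: (3/8) × log₂((3/8)/(1/2)) = (3/8) × log₂(3/4) = -0.1556
D(P||Q) = 0.2075 + 0.0000 - 0.1556
  = 0.0519 bits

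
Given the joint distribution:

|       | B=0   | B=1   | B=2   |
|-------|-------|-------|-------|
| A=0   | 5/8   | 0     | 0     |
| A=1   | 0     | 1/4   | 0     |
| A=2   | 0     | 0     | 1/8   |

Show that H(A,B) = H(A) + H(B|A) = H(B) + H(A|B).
Marginal P(A) (row sums):
  P(A=0) = 5/8 + 0 + 0 = 5/8
  P(A=1) = 0 + 1/4 + 0 = 1/4
  P(A=2) = 0 + 0 + 1/8 = 1/8
Marginal P(B) (column sums):
  P(B=0) = 5/8 + 0 + 0 = 5/8
  P(B=1) = 0 + 1/4 + 0 = 1/4
  P(B=2) = 0 + 0 + 1/8 = 1/8

Decomposition 1: H(A) + H(B|A)
H(A) = -[(5/8)·log₂(5/8) + (1/4)·log₂(1/4) + (1/8)·log₂(1/8)]
  = 0.4238 + 0.5000 + 0.3750
  = 1.2988 bits
H(B|A) = -Σ P(A,B)·log₂ P(B|A), where P(B|A) = P(A,B) / P(A)
  (cells with P(A,B) = 0 contribute 0)
  (A=0,B=0): P(B|A) = (5/8)/(5/8) = 1;  -(5/8)·log₂(1) = 0.0000
  (A=1,B=1): P(B|A) = (1/4)/(1/4) = 1;  -(1/4)·log₂(1) = 0.0000
  (A=2,B=2): P(B|A) = (1/8)/(1/8) = 1;  -(1/8)·log₂(1) = 0.0000
H(B|A) = 0.0000 + 0.0000 + 0.0000
  = 0.0000 bits
H(A) + H(B|A) = 1.2988 + 0.0000 = 1.2988 bits

Decomposition 2: H(B) + H(A|B)
H(B) = -[(5/8)·log₂(5/8) + (1/4)·log₂(1/4) + (1/8)·log₂(1/8)]
  = 0.4238 + 0.5000 + 0.3750
  = 1.2988 bits
H(A|B) = -Σ P(A,B)·log₂ P(A|B), where P(A|B) = P(A,B) / P(B)
  (cells with P(A,B) = 0 contribute 0)
  (A=0,B=0): P(A|B) = (5/8)/(5/8) = 1;  -(5/8)·log₂(1) = 0.0000
  (A=1,B=1): P(A|B) = (1/4)/(1/4) = 1;  -(1/4)·log₂(1) = 0.0000
  (A=2,B=2): P(A|B) = (1/8)/(1/8) = 1;  -(1/8)·log₂(1) = 0.0000
H(A|B) = 0.0000 + 0.0000 + 0.0000
  = 0.0000 bits
H(B) + H(A|B) = 1.2988 + 0.0000 = 1.2988 bits

Direct computation of the joint entropy:
H(A,B) = -[(5/8)·log₂(5/8) + (1/4)·log₂(1/4) + (1/8)·log₂(1/8)]
  = 0.4238 + 0.5000 + 0.3750
  = 1.2988 bits

All three agree: H(A,B) = 1.2988 bits ✓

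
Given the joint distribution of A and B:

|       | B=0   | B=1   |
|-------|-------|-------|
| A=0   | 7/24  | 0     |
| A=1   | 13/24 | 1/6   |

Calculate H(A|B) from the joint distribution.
Marginal P(B) (column sums):
  P(B=0) = 7/24 + 13/24 = 5/6
  P(B=1) = 0 + 1/6 = 1/6

H(A|B) = -Σ P(A,B)·log₂ P(A|B), where P(A|B) = P(A,B) / P(B)
  (cells with P(A,B) = 0 contribute 0)
  (A=0,B=0): P(A|B) = (7/24)/(5/6) = 7/20;  -(7/24)·log₂(7/20) = 0.4418
  (A=1,B=0): P(A|B) = (13/24)/(5/6) = 13/20;  -(13/24)·log₂(13/20) = 0.3366
  (A=1,B=1): P(A|B) = (1/6)/(1/6) = 1;  -(1/6)·log₂(1) = 0.0000
H(A|B) = 0.4418 + 0.3366 + 0.0000
  = 0.7784 bits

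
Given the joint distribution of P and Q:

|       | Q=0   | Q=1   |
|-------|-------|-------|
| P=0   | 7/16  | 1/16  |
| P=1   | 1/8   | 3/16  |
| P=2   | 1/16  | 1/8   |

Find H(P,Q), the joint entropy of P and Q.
H(P,Q) = -Σ P(P,Q) log₂ P(P,Q), summed over the non-zero cells:
H(P,Q) = -[(7/16)·log₂(7/16) + (1/16)·log₂(1/16) + (1/8)·log₂(1/8) + (3/16)·log₂(3/16) + (1/16)·log₂(1/16) + (1/8)·log₂(1/8)]
  = 0.5218 + 0.2500 + 0.3750 + 0.4528 + 0.2500 + 0.3750
  = 2.2246 bits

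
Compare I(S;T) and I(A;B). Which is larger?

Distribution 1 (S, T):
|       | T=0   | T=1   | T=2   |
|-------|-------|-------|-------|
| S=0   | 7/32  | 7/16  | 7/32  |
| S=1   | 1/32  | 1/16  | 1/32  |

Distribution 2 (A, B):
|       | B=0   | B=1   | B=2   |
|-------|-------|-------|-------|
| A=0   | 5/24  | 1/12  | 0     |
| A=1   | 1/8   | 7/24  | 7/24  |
Distribution 1 (S, T):
Marginal P(S) (row sums):
  P(S=0) = 7/32 + 7/16 + 7/32 = 7/8
  P(S=1) = 1/32 + 1/16 + 1/32 = 1/8
Marginal P(T) (column sums):
  P(T=0) = 7/32 + 1/32 = 1/4
  P(T=1) = 7/16 + 1/16 = 1/2
  P(T=2) = 7/32 + 1/32 = 1/4

H(S) = -[(7/8)·log₂(7/8) + (1/8)·log₂(1/8)]
  = 0.1686 + 0.3750
  = 0.5436 bits
H(T) = -[(1/4)·log₂(1/4) + (1/2)·log₂(1/2) + (1/4)·log₂(1/4)]
  = 0.5000 + 0.5000 + 0.5000
  = 1.5000 bits
H(S,T) = -[(7/32)·log₂(7/32) + (7/16)·log₂(7/16) + (7/32)·log₂(7/32) + (1/32)·log₂(1/32) + (1/16)·log₂(1/16) + (1/32)·log₂(1/32)]
  = 0.4796 + 0.5218 + 0.4796 + 0.1563 + 0.2500 + 0.1563
  = 2.0436 bits

I(S;T) = H(S) + H(T) - H(S,T)
  = 0.5436 + 1.5000 - 2.0436
  = 0.0000 bits

Distribution 2 (A, B):
Marginal P(A) (row sums):
  P(A=0) = 5/24 + 1/12 + 0 = 7/24
  P(A=1) = 1/8 + 7/24 + 7/24 = 17/24
Marginal P(B) (column sums):
  P(B=0) = 5/24 + 1/8 = 1/3
  P(B=1) = 1/12 + 7/24 = 3/8
  P(B=2) = 0 + 7/24 = 7/24

H(A) = -[(7/24)·log₂(7/24) + (17/24)·log₂(17/24)]
  = 0.5185 + 0.3524
  = 0.8709 bits
H(B) = -[(1/3)·log₂(1/3) + (3/8)·log₂(3/8) + (7/24)·log₂(7/24)]
  = 0.5283 + 0.5306 + 0.5185
  = 1.5774 bits
H(A,B) = -[(5/24)·log₂(5/24) + (1/12)·log₂(1/12) + (1/8)·log₂(1/8) + (7/24)·log₂(7/24) + (7/24)·log₂(7/24)]
  = 0.4715 + 0.2987 + 0.3750 + 0.5185 + 0.5185
  = 2.1822 bits

I(A;B) = H(A) + H(B) - H(A,B)
  = 0.8709 + 1.5774 - 2.1822
  = 0.2661 bits

I(A;B) = 0.2661 bits > I(S;T) = 0.0000 bits, so (A, B) has the higher mutual information (stronger dependence).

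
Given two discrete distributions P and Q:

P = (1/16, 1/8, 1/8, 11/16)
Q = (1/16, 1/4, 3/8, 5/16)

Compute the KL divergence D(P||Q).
D(P||Q) = Σ P(i) log₂(P(i)/Q(i))
  i=0: (1/16) × log₂((1/16)/(1/16)) = (1/16) × log₂(1) = 0.0000
  i=1: (1/8) × log₂((1/8)/(1/4)) = (1/8) × log₂(1/2) = -0.1250
  i=2: (1/8) × log₂((1/8)/(3/8)) = (1/8) × log₂(1/3) = -0.1981
  i=3: (11/16) × log₂((11/16)/(5/16)) = (11/16) × log₂(11/5) = 0.7820
D(P||Q) = 0.0000 - 0.1250 - 0.1981 + 0.7820
  = 0.4589 bits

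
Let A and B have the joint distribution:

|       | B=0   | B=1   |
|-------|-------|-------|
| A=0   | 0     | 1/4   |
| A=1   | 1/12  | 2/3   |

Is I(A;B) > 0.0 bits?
Marginal P(A) (row sums):
  P(A=0) = 0 + 1/4 = 1/4
  P(A=1) = 1/12 + 2/3 = 3/4
Marginal P(B) (column sums):
  P(B=0) = 0 + 1/12 = 1/12
  P(B=1) = 1/4 + 2/3 = 11/12

H(A) = -[(1/4)·log₂(1/4) + (3/4)·log₂(3/4)]
  = 0.5000 + 0.3113
  = 0.8113 bits
H(B) = -[(1/12)·log₂(1/12) + (11/12)·log₂(11/12)]
  = 0.2987 + 0.1151
  = 0.4138 bits
H(A,B) = -[(1/4)·log₂(1/4) + (1/12)·log₂(1/12) + (2/3)·log₂(2/3)]
  = 0.5000 + 0.2987 + 0.3900
  = 1.1887 bits

I(A;B) = H(A) + H(B) - H(A,B)
  = 0.8113 + 0.4138 - 1.1887
  = 0.0364 bits

Yes. I(A;B) = 0.0364 bits, which is > 0.0 bits.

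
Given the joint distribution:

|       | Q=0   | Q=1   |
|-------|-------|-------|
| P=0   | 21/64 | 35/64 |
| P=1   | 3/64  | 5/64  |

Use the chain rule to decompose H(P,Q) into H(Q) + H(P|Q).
By the chain rule: H(P,Q) = H(Q) + H(P|Q)

Marginal P(Q) (column sums):
  P(Q=0) = 21/64 + 3/64 = 3/8
  P(Q=1) = 35/64 + 5/64 = 5/8
H(Q) = -[(3/8)·log₂(3/8) + (5/8)·log₂(5/8)]
  = 0.5306 + 0.4238
  = 0.9544 bits
H(P|Q) = -Σ P(P,Q)·log₂ P(P|Q), where P(P|Q) = P(P,Q) / P(Q)
  (P=0,Q=0): P(P|Q) = (21/64)/(3/8) = 7/8;  -(21/64)·log₂(7/8) = 0.0632
  (P=0,Q=1): P(P|Q) = (35/64)/(5/8) = 7/8;  -(35/64)·log₂(7/8) = 0.1054
  (P=1,Q=0): P(P|Q) = (3/64)/(3/8) = 1/8;  -(3/64)·log₂(1/8) = 0.1406
  (P=1,Q=1): P(P|Q) = (5/64)/(5/8) = 1/8;  -(5/64)·log₂(1/8) = 0.2344
H(P|Q) = 0.0632 + 0.1054 + 0.1406 + 0.2344
  = 0.5436 bits

H(P,Q) = H(Q) + H(P|Q) = 0.9544 + 0.5436 = 1.4980 bits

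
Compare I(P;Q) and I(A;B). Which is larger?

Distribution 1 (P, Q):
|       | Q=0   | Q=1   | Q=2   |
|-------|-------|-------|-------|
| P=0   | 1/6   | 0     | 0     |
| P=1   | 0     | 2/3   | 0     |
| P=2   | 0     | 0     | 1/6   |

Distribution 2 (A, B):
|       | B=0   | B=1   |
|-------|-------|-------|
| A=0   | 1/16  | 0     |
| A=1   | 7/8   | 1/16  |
Distribution 1 (P, Q):
Marginal P(P) (row sums):
  P(P=0) = 1/6 + 0 + 0 = 1/6
  P(P=1) = 0 + 2/3 + 0 = 2/3
  P(P=2) = 0 + 0 + 1/6 = 1/6
Marginal P(Q) (column sums):
  P(Q=0) = 1/6 + 0 + 0 = 1/6
  P(Q=1) = 0 + 2/3 + 0 = 2/3
  P(Q=2) = 0 + 0 + 1/6 = 1/6

H(P) = -[(1/6)·log₂(1/6) + (2/3)·log₂(2/3) + (1/6)·log₂(1/6)]
  = 0.4308 + 0.3900 + 0.4308
  = 1.2516 bits
H(Q) = -[(1/6)·log₂(1/6) + (2/3)·log₂(2/3) + (1/6)·log₂(1/6)]
  = 0.4308 + 0.3900 + 0.4308
  = 1.2516 bits
H(P,Q) = -[(1/6)·log₂(1/6) + (2/3)·log₂(2/3) + (1/6)·log₂(1/6)]
  = 0.4308 + 0.3900 + 0.4308
  = 1.2516 bits

I(P;Q) = H(P) + H(Q) - H(P,Q)
  = 1.2516 + 1.2516 - 1.2516
  = 1.2516 bits

Distribution 2 (A, B):
Marginal P(A) (row sums):
  P(A=0) = 1/16 + 0 = 1/16
  P(A=1) = 7/8 + 1/16 = 15/16
Marginal P(B) (column sums):
  P(B=0) = 1/16 + 7/8 = 15/16
  P(B=1) = 0 + 1/16 = 1/16

H(A) = -[(1/16)·log₂(1/16) + (15/16)·log₂(15/16)]
  = 0.2500 + 0.0873
  = 0.3373 bits
H(B) = -[(15/16)·log₂(15/16) + (1/16)·log₂(1/16)]
  = 0.0873 + 0.2500
  = 0.3373 bits
H(A,B) = -[(1/16)·log₂(1/16) + (7/8)·log₂(7/8) + (1/16)·log₂(1/16)]
  = 0.2500 + 0.1686 + 0.2500
  = 0.6686 bits

I(A;B) = H(A) + H(B) - H(A,B)
  = 0.3373 + 0.3373 - 0.6686
  = 0.0060 bits

I(P;Q) = 1.2516 bits > I(A;B) = 0.0060 bits, so (P, Q) has the higher mutual information (stronger dependence).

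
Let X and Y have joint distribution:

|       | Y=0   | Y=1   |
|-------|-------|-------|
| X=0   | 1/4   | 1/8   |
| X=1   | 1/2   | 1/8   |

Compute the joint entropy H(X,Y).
H(X,Y) = -Σ P(X,Y) log₂ P(X,Y), summed over the non-zero cells:
H(X,Y) = -[(1/4)·log₂(1/4) + (1/8)·log₂(1/8) + (1/2)·log₂(1/2) + (1/8)·log₂(1/8)]
  = 0.5000 + 0.3750 + 0.5000 + 0.3750
  = 1.7500 bits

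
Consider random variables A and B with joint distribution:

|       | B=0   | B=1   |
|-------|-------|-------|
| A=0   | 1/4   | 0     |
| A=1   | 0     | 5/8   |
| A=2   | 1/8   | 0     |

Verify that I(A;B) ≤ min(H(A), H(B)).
Marginal P(A) (row sums):
  P(A=0) = 1/4 + 0 = 1/4
  P(A=1) = 0 + 5/8 = 5/8
  P(A=2) = 1/8 + 0 = 1/8
Marginal P(B) (column sums):
  P(B=0) = 1/4 + 0 + 1/8 = 3/8
  P(B=1) = 0 + 5/8 + 0 = 5/8

H(A) = -[(1/4)·log₂(1/4) + (5/8)·log₂(5/8) + (1/8)·log₂(1/8)]
  = 0.5000 + 0.4238 + 0.3750
  = 1.2988 bits
H(B) = -[(3/8)·log₂(3/8) + (5/8)·log₂(5/8)]
  = 0.5306 + 0.4238
  = 0.9544 bits
H(A,B) = -[(1/4)·log₂(1/4) + (5/8)·log₂(5/8) + (1/8)·log₂(1/8)]
  = 0.5000 + 0.4238 + 0.3750
  = 1.2988 bits

I(A;B) = H(A) + H(B) - H(A,B)
  = 1.2988 + 0.9544 - 1.2988
  = 0.9544 bits

min(H(A), H(B)) = min(1.2988, 0.9544) = 0.9544 bits
Since 0.9544 ≤ 0.9544, the bound is satisfied ✓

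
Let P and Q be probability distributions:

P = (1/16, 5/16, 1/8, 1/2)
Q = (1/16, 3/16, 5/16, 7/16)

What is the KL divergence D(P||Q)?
D(P||Q) = Σ P(i) log₂(P(i)/Q(i))
  i=0: (1/16) × log₂((1/16)/(1/16)) = (1/16) × log₂(1) = 0.0000
  i=1: (5/16) × log₂((5/16)/(3/16)) = (5/16) × log₂(5/3) = 0.2303
  i=2: (1/8) × log₂((1/8)/(5/16)) = (1/8) × log₂(2/5) = -0.1652
  i=3: (1/2) × log₂((1/2)/(7/16)) = (1/2) × log₂(8/7) = 0.0963
D(P||Q) = 0.0000 + 0.2303 - 0.1652 + 0.0963
  = 0.1614 bits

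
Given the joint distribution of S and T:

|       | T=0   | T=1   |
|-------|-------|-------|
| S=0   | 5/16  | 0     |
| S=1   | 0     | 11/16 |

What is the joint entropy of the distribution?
H(S,T) = -Σ P(S,T) log₂ P(S,T), summed over the non-zero cells:
H(S,T) = -[(5/16)·log₂(5/16) + (11/16)·log₂(11/16)]
  = 0.5244 + 0.3716
  = 0.8960 bits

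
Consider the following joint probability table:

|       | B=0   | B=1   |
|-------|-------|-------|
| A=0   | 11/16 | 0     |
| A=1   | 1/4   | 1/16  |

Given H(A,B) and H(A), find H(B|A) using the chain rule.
From the chain rule: H(A,B) = H(A) + H(B|A)
Therefore: H(B|A) = H(A,B) - H(A)

H(A,B) = -[(11/16)·log₂(11/16) + (1/4)·log₂(1/4) + (1/16)·log₂(1/16)]
  = 0.3716 + 0.5000 + 0.2500
  = 1.1216 bits
Marginal P(A) (row sums):
  P(A=0) = 11/16 + 0 = 11/16
  P(A=1) = 1/4 + 1/16 = 5/16
H(A) = -[(11/16)·log₂(11/16) + (5/16)·log₂(5/16)]
  = 0.3716 + 0.5244
  = 0.8960 bits

H(B|A) = 1.1216 - 0.8960 = 0.2256 bits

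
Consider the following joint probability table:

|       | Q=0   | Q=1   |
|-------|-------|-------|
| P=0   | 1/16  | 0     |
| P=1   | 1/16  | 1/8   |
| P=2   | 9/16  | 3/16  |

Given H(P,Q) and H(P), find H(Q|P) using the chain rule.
From the chain rule: H(P,Q) = H(P) + H(Q|P)
Therefore: H(Q|P) = H(P,Q) - H(P)

H(P,Q) = -[(1/16)·log₂(1/16) + (1/16)·log₂(1/16) + (1/8)·log₂(1/8) + (9/16)·log₂(9/16) + (3/16)·log₂(3/16)]
  = 0.2500 + 0.2500 + 0.3750 + 0.4669 + 0.4528
  = 1.7947 bits
Marginal P(P) (row sums):
  P(P=0) = 1/16 + 0 = 1/16
  P(P=1) = 1/16 + 1/8 = 3/16
  P(P=2) = 9/16 + 3/16 = 3/4
H(P) = -[(1/16)·log₂(1/16) + (3/16)·log₂(3/16) + (3/4)·log₂(3/4)]
  = 0.2500 + 0.4528 + 0.3113
  = 1.0141 bits

H(Q|P) = 1.7947 - 1.0141 = 0.7806 bits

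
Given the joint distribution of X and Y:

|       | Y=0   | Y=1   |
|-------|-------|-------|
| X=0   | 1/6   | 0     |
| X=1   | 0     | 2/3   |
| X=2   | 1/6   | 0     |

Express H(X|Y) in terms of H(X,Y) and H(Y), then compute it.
H(X|Y) = H(X,Y) - H(Y)

Marginal P(Y) (column sums):
  P(Y=0) = 1/6 + 0 + 1/6 = 1/3
  P(Y=1) = 0 + 2/3 + 0 = 2/3

H(X,Y) = -[(1/6)·log₂(1/6) + (2/3)·log₂(2/3) + (1/6)·log₂(1/6)]
  = 0.4308 + 0.3900 + 0.4308
  = 1.2516 bits
H(Y) = -[(1/3)·log₂(1/3) + (2/3)·log₂(2/3)]
  = 0.5283 + 0.3900
  = 0.9183 bits

H(X|Y) = 1.2516 - 0.9183 = 0.3333 bits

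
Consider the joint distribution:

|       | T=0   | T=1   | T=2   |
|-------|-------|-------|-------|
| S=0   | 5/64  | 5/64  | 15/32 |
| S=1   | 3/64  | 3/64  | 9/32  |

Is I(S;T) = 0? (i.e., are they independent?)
Marginal P(S) (row sums):
  P(S=0) = 5/64 + 5/64 + 15/32 = 5/8
  P(S=1) = 3/64 + 3/64 + 9/32 = 3/8
Marginal P(T) (column sums):
  P(T=0) = 5/64 + 3/64 = 1/8
  P(T=1) = 5/64 + 3/64 = 1/8
  P(T=2) = 15/32 + 9/32 = 3/4

S and T are independent iff P(S=i,T=j) = P(S=i)·P(T=j) for every cell.
  P(S=0)·P(T=0) = 5/8 × 1/8 = 5/64 = P(S=0,T=0) ✓
  P(S=0)·P(T=1) = 5/8 × 1/8 = 5/64 = P(S=0,T=1) ✓
  P(S=0)·P(T=2) = 5/8 × 3/4 = 15/32 = P(S=0,T=2) ✓
  P(S=1)·P(T=0) = 3/8 × 1/8 = 3/64 = P(S=1,T=0) ✓
  P(S=1)·P(T=1) = 3/8 × 1/8 = 3/64 = P(S=1,T=1) ✓
  P(S=1)·P(T=2) = 3/8 × 3/4 = 9/32 = P(S=1,T=2) ✓

Yes, S and T are independent: every cell factors, so I(S;T) = 0 bits.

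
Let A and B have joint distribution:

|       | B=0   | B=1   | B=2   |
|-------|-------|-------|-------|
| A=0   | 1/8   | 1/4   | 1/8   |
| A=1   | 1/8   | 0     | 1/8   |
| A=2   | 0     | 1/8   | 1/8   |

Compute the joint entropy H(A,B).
H(A,B) = -Σ P(A,B) log₂ P(A,B), summed over the non-zero cells:
H(A,B) = -[(1/8)·log₂(1/8) + (1/4)·log₂(1/4) + (1/8)·log₂(1/8) + (1/8)·log₂(1/8) + (1/8)·log₂(1/8) + (1/8)·log₂(1/8) + (1/8)·log₂(1/8)]
  = 0.3750 + 0.5000 + 0.3750 + 0.3750 + 0.3750 + 0.3750 + 0.3750
  = 2.7500 bits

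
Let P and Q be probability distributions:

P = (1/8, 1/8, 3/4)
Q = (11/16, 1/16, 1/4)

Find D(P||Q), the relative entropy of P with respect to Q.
D(P||Q) = Σ P(i) log₂(P(i)/Q(i))
  i=0: (1/8) × log₂((1/8)/(11/16)) = (1/8) × log₂(2/11) = -0.3074
  i=1: (1/8) × log₂((1/8)/(1/16)) = (1/8) × log₂(2) = 0.1250
  i=2: (3/4) × log₂((3/4)/(1/4)) = (3/4) × log₂(3) = 1.1887
D(P||Q) = -0.3074 + 0.1250 + 1.1887
  = 1.0063 bits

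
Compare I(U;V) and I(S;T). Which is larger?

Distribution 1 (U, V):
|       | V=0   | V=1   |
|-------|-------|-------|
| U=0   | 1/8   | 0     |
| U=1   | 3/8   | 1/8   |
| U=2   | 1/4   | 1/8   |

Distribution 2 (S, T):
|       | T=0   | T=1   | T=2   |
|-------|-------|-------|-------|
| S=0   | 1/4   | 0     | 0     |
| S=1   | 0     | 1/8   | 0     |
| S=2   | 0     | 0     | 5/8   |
Distribution 1 (U, V):
Marginal P(U) (row sums):
  P(U=0) = 1/8 + 0 = 1/8
  P(U=1) = 3/8 + 1/8 = 1/2
  P(U=2) = 1/4 + 1/8 = 3/8
Marginal P(V) (column sums):
  P(V=0) = 1/8 + 3/8 + 1/4 = 3/4
  P(V=1) = 0 + 1/8 + 1/8 = 1/4

H(U) = -[(1/8)·log₂(1/8) + (1/2)·log₂(1/2) + (3/8)·log₂(3/8)]
  = 0.3750 + 0.5000 + 0.5306
  = 1.4056 bits
H(V) = -[(3/4)·log₂(3/4) + (1/4)·log₂(1/4)]
  = 0.3113 + 0.5000
  = 0.8113 bits
H(U,V) = -[(1/8)·log₂(1/8) + (3/8)·log₂(3/8) + (1/8)·log₂(1/8) + (1/4)·log₂(1/4) + (1/8)·log₂(1/8)]
  = 0.3750 + 0.5306 + 0.3750 + 0.5000 + 0.3750
  = 2.1556 bits

I(U;V) = H(U) + H(V) - H(U,V)
  = 1.4056 + 0.8113 - 2.1556
  = 0.0613 bits

Distribution 2 (S, T):
Marginal P(S) (row sums):
  P(S=0) = 1/4 + 0 + 0 = 1/4
  P(S=1) = 0 + 1/8 + 0 = 1/8
  P(S=2) = 0 + 0 + 5/8 = 5/8
Marginal P(T) (column sums):
  P(T=0) = 1/4 + 0 + 0 = 1/4
  P(T=1) = 0 + 1/8 + 0 = 1/8
  P(T=2) = 0 + 0 + 5/8 = 5/8

H(S) = -[(1/4)·log₂(1/4) + (1/8)·log₂(1/8) + (5/8)·log₂(5/8)]
  = 0.5000 + 0.3750 + 0.4238
  = 1.2988 bits
H(T) = -[(1/4)·log₂(1/4) + (1/8)·log₂(1/8) + (5/8)·log₂(5/8)]
  = 0.5000 + 0.3750 + 0.4238
  = 1.2988 bits
H(S,T) = -[(1/4)·log₂(1/4) + (1/8)·log₂(1/8) + (5/8)·log₂(5/8)]
  = 0.5000 + 0.3750 + 0.4238
  = 1.2988 bits

I(S;T) = H(S) + H(T) - H(S,T)
  = 1.2988 + 1.2988 - 1.2988
  = 1.2988 bits

I(S;T) = 1.2988 bits > I(U;V) = 0.0613 bits, so (S, T) has the higher mutual information (stronger dependence).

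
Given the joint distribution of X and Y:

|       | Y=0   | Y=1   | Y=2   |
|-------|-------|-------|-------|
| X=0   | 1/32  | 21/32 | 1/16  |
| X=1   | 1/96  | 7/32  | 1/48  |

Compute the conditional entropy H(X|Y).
Marginal P(Y) (column sums):
  P(Y=0) = 1/32 + 1/96 = 1/24
  P(Y=1) = 21/32 + 7/32 = 7/8
  P(Y=2) = 1/16 + 1/48 = 1/12

H(X|Y) = -Σ P(X,Y)·log₂ P(X|Y), where P(X|Y) = P(X,Y) / P(Y)
  (X=0,Y=0): P(X|Y) = (1/32)/(1/24) = 3/4;  -(1/32)·log₂(3/4) = 0.0130
  (X=0,Y=1): P(X|Y) = (21/32)/(7/8) = 3/4;  -(21/32)·log₂(3/4) = 0.2724
  (X=0,Y=2): P(X|Y) = (1/16)/(1/12) = 3/4;  -(1/16)·log₂(3/4) = 0.0259
  (X=1,Y=0): P(X|Y) = (1/96)/(1/24) = 1/4;  -(1/96)·log₂(1/4) = 0.0208
  (X=1,Y=1): P(X|Y) = (7/32)/(7/8) = 1/4;  -(7/32)·log₂(1/4) = 0.4375
  (X=1,Y=2): P(X|Y) = (1/48)/(1/12) = 1/4;  -(1/48)·log₂(1/4) = 0.0417
H(X|Y) = 0.0130 + 0.2724 + 0.0259 + 0.0208 + 0.4375 + 0.0417
  = 0.8113 bits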